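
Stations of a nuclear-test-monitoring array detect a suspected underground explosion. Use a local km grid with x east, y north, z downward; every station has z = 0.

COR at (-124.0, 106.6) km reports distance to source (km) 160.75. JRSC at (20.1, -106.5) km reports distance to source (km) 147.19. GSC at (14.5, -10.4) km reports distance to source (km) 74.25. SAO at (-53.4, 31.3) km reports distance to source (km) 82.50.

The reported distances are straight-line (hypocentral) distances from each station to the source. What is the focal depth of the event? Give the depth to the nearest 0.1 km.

63.6 km

Each station gives a sphere (x−x_i)² + (y−y_i)² + z² = d_i² (stations at z=0).
Subtracting the COR sphere from JRSC and GSC: z² cancels, leaving linear equations in x and y:
288.2 x − 426.2 y = -10817.63
277.0 x − 234.0 y = -6093.65
Solving: x ≈ -1.300, y ≈ 24.503 km (keep extra digits for the depth step; rounded: -1.3, 24.5).
Then from the COR sphere: z² = 160.75² − (x + 124.0)² − (y − 106.6)² with x = -1.300, y = 24.503, so z ≈ 63.603 ≈ 63.6 km.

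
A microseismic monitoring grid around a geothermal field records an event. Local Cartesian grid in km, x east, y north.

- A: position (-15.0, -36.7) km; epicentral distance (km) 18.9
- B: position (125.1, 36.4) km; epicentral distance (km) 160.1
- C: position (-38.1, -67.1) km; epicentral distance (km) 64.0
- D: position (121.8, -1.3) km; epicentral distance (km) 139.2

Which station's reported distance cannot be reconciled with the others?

C

Solve using three stations at a time. Using A, B, D (subtract circle equations pairwise → linear system) gives (x, y) ≈ (-7.1, -54.0).
Distances from that point to each station vs reported:
  A: calculated 19.0 vs reported 18.9 → residual 0.1 km
  B: calculated 160.1 vs reported 160.1 → residual 0.0 km
  C: calculated 33.7 vs reported 64.0 → residual 30.3 km
  D: calculated 139.2 vs reported 139.2 → residual 0.0 km
A, B, D are mutually consistent (residuals ≈ 0); C is off by 30.3 km.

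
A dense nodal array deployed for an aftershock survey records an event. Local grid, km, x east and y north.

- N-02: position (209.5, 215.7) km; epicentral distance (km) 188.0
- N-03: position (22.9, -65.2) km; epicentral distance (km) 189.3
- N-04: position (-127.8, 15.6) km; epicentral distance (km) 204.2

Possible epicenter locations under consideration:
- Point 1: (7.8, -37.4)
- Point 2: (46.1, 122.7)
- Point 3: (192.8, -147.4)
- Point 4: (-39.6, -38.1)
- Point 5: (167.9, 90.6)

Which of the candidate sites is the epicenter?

Point 2

For each candidate, compare |candidate − station| to the reported distance:
Point 1: residuals N-02 135.6, N-03 157.7, N-04 58.6 → max 157.7 km
Point 2: residuals N-02 0.0, N-03 0.0, N-04 0.0 → max 0.0 km
Point 3: residuals N-02 175.5, N-03 0.6, N-04 155.5 → max 175.5 km
Point 4: residuals N-02 167.6, N-03 121.2, N-04 100.9 → max 167.6 km
Point 5: residuals N-02 56.2, N-03 23.5, N-04 100.9 → max 100.9 km
Only Point 2 has all residuals ≈ 0.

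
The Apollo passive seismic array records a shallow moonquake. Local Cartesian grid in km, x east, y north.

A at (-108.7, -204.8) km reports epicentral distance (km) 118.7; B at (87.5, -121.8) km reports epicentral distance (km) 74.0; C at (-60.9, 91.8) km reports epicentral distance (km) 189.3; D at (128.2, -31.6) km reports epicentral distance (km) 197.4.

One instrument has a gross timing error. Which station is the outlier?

B

Solve using three stations at a time. Using A, C, D (subtract circle equations pairwise → linear system) gives (x, y) ≈ (-57.9, -97.5).
Distances from that point to each station vs reported:
  A: calculated 118.7 vs reported 118.7 → residual 0.0 km
  B: calculated 147.4 vs reported 74.0 → residual 73.4 km
  C: calculated 189.3 vs reported 189.3 → residual 0.0 km
  D: calculated 197.4 vs reported 197.4 → residual 0.0 km
A, C, D are mutually consistent (residuals ≈ 0); B is off by 73.4 km.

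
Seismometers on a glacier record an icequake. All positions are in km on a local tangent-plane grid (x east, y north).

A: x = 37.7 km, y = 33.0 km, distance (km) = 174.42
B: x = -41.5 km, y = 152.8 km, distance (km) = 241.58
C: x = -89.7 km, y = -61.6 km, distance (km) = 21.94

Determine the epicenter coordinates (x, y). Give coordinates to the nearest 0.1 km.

-92.2 km east, -83.4 km north

Circle about each station: (x − 37.7)² + (y − 33.0)² = 174.42²; (x + 41.5)² + (y − 152.8)² = 241.58²; (x + 89.7)² + (y + 61.6)² = 21.94².
Subtracting the A equation from the B and C equations removes the quadratic terms:
-158.4 x + 239.6 y = -5378.76
-254.8 x − 189.2 y = 39271.33
Solving the 2×2 system: x ≈ -92.2, y ≈ -83.4 km.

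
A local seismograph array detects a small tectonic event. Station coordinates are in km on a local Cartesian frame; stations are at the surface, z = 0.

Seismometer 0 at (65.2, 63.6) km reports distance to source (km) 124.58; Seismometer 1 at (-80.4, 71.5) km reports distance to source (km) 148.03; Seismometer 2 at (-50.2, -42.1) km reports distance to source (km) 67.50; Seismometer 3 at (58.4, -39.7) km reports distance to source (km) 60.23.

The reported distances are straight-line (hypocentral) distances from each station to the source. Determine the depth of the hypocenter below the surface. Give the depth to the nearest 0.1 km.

Each station gives a sphere (x−x_i)² + (y−y_i)² + z² = d_i² (stations at z=0).
Subtracting the Seismometer 0 sphere from Seismometer 1 and Seismometer 2: z² cancels, leaving linear equations in x and y:
-291.2 x + 15.8 y = -3112.29
-230.8 x − 211.4 y = 6960.38
Solving: x ≈ 8.404, y ≈ -42.100 km (keep extra digits for the depth step; rounded: 8.4, -42.1).
Then from the Seismometer 0 sphere: z² = 124.58² − (x − 65.2)² − (y − 63.6)² with x = 8.404, y = -42.100, so z ≈ 33.495 ≈ 33.5 km.

depth ≈ 33.5 km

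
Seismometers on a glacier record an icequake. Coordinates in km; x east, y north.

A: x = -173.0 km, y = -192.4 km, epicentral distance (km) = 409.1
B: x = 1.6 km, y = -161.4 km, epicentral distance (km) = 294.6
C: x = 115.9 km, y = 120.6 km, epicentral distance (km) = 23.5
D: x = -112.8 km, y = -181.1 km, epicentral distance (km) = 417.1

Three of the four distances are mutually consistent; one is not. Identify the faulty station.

D

Solve using three stations at a time. Using A, B, C (subtract circle equations pairwise → linear system) gives (x, y) ≈ (92.5, 118.8).
Distances from that point to each station vs reported:
  A: calculated 409.1 vs reported 409.1 → residual 0.0 km
  B: calculated 294.6 vs reported 294.6 → residual 0.0 km
  C: calculated 23.4 vs reported 23.5 → residual 0.1 km
  D: calculated 363.5 vs reported 417.1 → residual 53.6 km
A, B, C are mutually consistent (residuals ≈ 0); D is off by 53.6 km.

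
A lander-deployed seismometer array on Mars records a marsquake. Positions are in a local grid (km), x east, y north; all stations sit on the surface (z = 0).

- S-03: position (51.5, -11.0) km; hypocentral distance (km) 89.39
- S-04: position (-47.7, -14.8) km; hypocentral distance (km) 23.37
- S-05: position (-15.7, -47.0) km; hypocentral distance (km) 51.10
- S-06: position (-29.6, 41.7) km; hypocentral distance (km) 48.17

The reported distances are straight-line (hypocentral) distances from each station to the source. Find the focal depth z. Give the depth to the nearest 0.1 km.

16.5 km

Each station gives a sphere (x−x_i)² + (y−y_i)² + z² = d_i² (stations at z=0).
Subtracting the S-03 sphere from S-04 and S-05: z² cancels, leaving linear equations in x and y:
-198.4 x − 7.6 y = 7165.50
-134.4 x − 72.0 y = 5061.60
Solving: x ≈ -35.997, y ≈ -3.105 km (keep extra digits for the depth step; rounded: -36.0, -3.1).
Then from the S-03 sphere: z² = 89.39² − (x − 51.5)² − (y + 11.0)² with x = -35.997, y = -3.105, so z ≈ 16.508 ≈ 16.5 km.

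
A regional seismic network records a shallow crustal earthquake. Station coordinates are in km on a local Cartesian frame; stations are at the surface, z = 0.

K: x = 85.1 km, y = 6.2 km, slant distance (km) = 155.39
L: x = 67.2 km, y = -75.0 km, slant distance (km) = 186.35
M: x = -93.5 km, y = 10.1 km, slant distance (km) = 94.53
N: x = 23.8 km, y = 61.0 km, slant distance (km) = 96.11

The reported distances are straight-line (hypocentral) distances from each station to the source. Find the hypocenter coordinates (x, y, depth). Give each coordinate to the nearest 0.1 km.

x ≈ -45.7 km, y ≈ 57.6 km, depth ≈ 66.3 km

Each station gives a sphere (x−x_i)² + (y−y_i)² + z² = d_i² (stations at z=0).
Subtracting the K sphere from L and M: z² cancels, leaving linear equations in x and y:
-35.8 x − 162.4 y = -7719.88
-357.2 x + 7.8 y = 16773.94
Solving: x ≈ -45.702, y ≈ 57.611 km (keep extra digits for the depth step; rounded: -45.7, 57.6).
Then from the K sphere: z² = 155.39² − (x − 85.1)² − (y − 6.2)² with x = -45.702, y = 57.611, so z ≈ 66.286 ≈ 66.3 km.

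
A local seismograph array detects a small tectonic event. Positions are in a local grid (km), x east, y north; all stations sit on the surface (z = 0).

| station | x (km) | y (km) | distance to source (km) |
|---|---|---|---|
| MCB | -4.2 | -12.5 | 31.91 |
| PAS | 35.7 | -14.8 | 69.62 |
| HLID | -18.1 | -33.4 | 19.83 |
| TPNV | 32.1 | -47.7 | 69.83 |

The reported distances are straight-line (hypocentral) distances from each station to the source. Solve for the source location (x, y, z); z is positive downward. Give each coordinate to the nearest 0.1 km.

(-32.8, -23.5, 8.9)

Each station gives a sphere (x−x_i)² + (y−y_i)² + z² = d_i² (stations at z=0).
Subtracting the MCB sphere from PAS and HLID: z² cancels, leaving linear equations in x and y:
79.8 x − 4.6 y = -2509.06
-27.8 x − 41.8 y = 1894.30
Solving: x ≈ -32.797, y ≈ -23.506 km (keep extra digits for the depth step; rounded: -32.8, -23.5).
Then from the MCB sphere: z² = 31.91² − (x + 4.2)² − (y + 12.5)² with x = -32.797, y = -23.506, so z ≈ 8.907 ≈ 8.9 km.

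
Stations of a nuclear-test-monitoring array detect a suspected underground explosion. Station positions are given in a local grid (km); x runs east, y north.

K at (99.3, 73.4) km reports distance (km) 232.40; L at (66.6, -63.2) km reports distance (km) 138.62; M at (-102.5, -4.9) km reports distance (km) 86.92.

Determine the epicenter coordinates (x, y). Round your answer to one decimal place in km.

Circle about each station: (x − 99.3)² + (y − 73.4)² = 232.40²; (x − 66.6)² + (y + 63.2)² = 138.62²; (x + 102.5)² + (y + 4.9)² = 86.92².
Subtracting pairs of circle equations eliminates x²+y² and gives linear equations (the radical axes):
-65.4 x − 273.2 y = 27976.01
-403.6 x − 156.6 y = 41736.88
Solving the 2×2 system: x ≈ -70.2, y ≈ -85.6 km.
Check against K (with the unrounded x, y): √((x − 99.3)²+(y − 73.4)²) = 232.40 ≈ 232.40 km. ✓

(-70.2, -85.6)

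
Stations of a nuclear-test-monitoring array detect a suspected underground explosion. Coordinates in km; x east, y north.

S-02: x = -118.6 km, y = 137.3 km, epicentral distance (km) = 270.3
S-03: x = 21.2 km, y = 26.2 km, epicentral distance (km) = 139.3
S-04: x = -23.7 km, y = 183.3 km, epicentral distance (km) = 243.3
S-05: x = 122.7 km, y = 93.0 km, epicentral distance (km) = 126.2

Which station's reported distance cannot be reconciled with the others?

S-03

Solve using three stations at a time. Using S-02, S-04, S-05 (subtract circle equations pairwise → linear system) gives (x, y) ≈ (93.9, -29.5).
Distances from that point to each station vs reported:
  S-02: calculated 270.1 vs reported 270.3 → residual 0.2 km
  S-03: calculated 91.6 vs reported 139.3 → residual 47.7 km
  S-04: calculated 243.1 vs reported 243.3 → residual 0.2 km
  S-05: calculated 125.8 vs reported 126.2 → residual 0.4 km
S-02, S-04, S-05 are mutually consistent (residuals ≈ 0); S-03 is off by 47.7 km.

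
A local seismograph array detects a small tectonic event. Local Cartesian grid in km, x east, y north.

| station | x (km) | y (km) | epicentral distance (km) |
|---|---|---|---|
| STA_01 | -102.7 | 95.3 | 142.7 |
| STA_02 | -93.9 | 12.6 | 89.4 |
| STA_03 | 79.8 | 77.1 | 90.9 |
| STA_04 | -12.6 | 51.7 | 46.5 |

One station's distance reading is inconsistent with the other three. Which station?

Solve using three stations at a time. Using STA_01, STA_03, STA_04 (subtract circle equations pairwise → linear system) gives (x, y) ≈ (14.5, 13.8).
Distances from that point to each station vs reported:
  STA_01: calculated 142.7 vs reported 142.7 → residual 0.0 km
  STA_02: calculated 108.4 vs reported 89.4 → residual 19.0 km
  STA_03: calculated 90.9 vs reported 90.9 → residual 0.0 km
  STA_04: calculated 46.5 vs reported 46.5 → residual 0.0 km
STA_01, STA_03, STA_04 are mutually consistent (residuals ≈ 0); STA_02 is off by 19.0 km.

STA_02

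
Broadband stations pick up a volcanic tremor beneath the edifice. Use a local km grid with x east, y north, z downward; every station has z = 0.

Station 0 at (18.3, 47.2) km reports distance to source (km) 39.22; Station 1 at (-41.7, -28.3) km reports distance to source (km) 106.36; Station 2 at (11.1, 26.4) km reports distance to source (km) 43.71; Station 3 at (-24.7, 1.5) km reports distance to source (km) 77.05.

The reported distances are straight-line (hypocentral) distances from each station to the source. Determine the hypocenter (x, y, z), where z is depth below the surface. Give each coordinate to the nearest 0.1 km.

Each station gives a sphere (x−x_i)² + (y−y_i)² + z² = d_i² (stations at z=0).
Subtracting the Station 0 sphere from Station 1 and Station 2: z² cancels, leaving linear equations in x and y:
-120.0 x − 151.0 y = -9797.19
-14.4 x − 41.6 y = -2114.92
Solving: x ≈ 31.307, y ≈ 40.002 km (keep extra digits for the depth step; rounded: 31.3, 40.0).
Then from the Station 0 sphere: z² = 39.22² − (x − 18.3)² − (y − 47.2)² with x = 31.307, y = 40.002, so z ≈ 36.293 ≈ 36.3 km.
Check against Station 3 (with the unrounded solution): distance 77.05 ≈ 77.05 km. ✓

x ≈ 31.3 km, y ≈ 40.0 km, depth ≈ 36.3 km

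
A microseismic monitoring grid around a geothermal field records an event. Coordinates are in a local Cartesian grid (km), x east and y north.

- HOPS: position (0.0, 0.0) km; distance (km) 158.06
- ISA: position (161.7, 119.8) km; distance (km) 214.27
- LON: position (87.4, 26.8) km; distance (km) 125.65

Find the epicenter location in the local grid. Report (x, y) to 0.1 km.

Circle about each station: x² + y² = 158.06²; (x − 161.7)² + (y − 119.8)² = 214.27²; (x − 87.4)² + (y − 26.8)² = 125.65².
Subtracting pairs of circle equations eliminates x²+y² and gives linear equations (the radical axes):
323.4 x + 239.6 y = 19570.26
174.8 x + 53.6 y = 17552.04
Solving the 2×2 system: x ≈ 128.6, y ≈ -91.9 km.
Check against HOPS (with the unrounded x, y): √(x²+y²) = 158.04 ≈ 158.06 km. ✓

128.6 km east, -91.9 km north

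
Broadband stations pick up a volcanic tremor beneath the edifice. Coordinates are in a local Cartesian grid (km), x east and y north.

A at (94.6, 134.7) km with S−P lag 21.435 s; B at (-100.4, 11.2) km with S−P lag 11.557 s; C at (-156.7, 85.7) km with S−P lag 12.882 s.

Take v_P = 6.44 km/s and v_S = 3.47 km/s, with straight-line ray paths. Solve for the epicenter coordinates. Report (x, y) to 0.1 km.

x ≈ -59.8 km, y ≈ 88.1 km

Distance from S−P lag: d = Δt · v_P v_S / (v_P − v_S) = Δt · (6.44·3.47)/(6.44−3.47) ≈ 7.5242·Δt.
So d_A = 161.28, d_B = 86.96, d_C = 96.93 km.
Circle about each station: (x − 94.6)² + (y − 134.7)² = 161.28²; (x + 100.4)² + (y − 11.2)² = 86.96²; (x + 156.7)² + (y − 85.7)² = 96.93².
Subtracting pairs of circle equations eliminates x²+y² and gives linear equations (the radical axes):
-390.0 x − 247.0 y = 1561.55
-502.6 x − 98.0 y = 21421.94
Solving the 2×2 system: x ≈ -59.8, y ≈ 88.1 km.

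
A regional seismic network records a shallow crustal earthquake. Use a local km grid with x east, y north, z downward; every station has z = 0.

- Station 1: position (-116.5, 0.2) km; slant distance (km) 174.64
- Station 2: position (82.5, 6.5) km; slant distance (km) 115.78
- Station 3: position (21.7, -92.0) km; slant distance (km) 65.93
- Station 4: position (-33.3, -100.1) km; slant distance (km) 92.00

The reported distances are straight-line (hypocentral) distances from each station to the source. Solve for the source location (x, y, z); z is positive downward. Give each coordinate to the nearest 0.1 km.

(28.4, -74.1, 63.1)

Each station gives a sphere (x−x_i)² + (y−y_i)² + z² = d_i² (stations at z=0).
Subtracting the Station 1 sphere from Station 2 and Station 3: z² cancels, leaving linear equations in x and y:
398.0 x + 12.6 y = 10370.33
276.4 x − 184.4 y = 21514.96
Solving: x ≈ 28.402, y ≈ -74.103 km (keep extra digits for the depth step; rounded: 28.4, -74.1).
Then from the Station 1 sphere: z² = 174.64² − (x + 116.5)² − (y − 0.2)² with x = 28.402, y = -74.103, so z ≈ 63.100 ≈ 63.1 km.
Check against Station 4 (with the unrounded solution): distance 92.00 ≈ 92.00 km. ✓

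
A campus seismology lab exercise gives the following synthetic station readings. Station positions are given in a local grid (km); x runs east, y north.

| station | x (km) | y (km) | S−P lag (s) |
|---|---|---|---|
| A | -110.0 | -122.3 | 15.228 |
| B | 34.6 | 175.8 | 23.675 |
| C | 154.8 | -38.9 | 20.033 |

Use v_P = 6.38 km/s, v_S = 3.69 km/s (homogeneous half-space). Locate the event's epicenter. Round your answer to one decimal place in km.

Distance from S−P lag: d = Δt · v_P v_S / (v_P − v_S) = Δt · (6.38·3.69)/(6.38−3.69) ≈ 8.7517·Δt.
So d_A = 133.27, d_B = 207.20, d_C = 175.32 km.
Circle about each station: (x + 110.0)² + (y + 122.3)² = 133.27²; (x − 34.6)² + (y − 175.8)² = 207.20²; (x − 154.8)² + (y + 38.9)² = 175.32².
Subtracting the A equation from the B and C equations removes the quadratic terms:
289.2 x + 596.2 y = -20125.44
529.6 x + 166.8 y = -14557.25
Solving the 2×2 system: x ≈ -19.9, y ≈ -24.1 km.

(-19.9, -24.1)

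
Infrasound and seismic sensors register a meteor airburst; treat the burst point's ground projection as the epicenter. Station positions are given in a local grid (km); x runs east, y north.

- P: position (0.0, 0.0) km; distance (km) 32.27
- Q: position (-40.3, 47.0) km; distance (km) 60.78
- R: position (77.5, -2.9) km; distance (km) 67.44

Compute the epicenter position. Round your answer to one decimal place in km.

x ≈ 17.2 km, y ≈ 27.3 km

Circle about each station: x² + y² = 32.27²; (x + 40.3)² + (y − 47.0)² = 60.78²; (x − 77.5)² + (y + 2.9)² = 67.44².
Subtracting the P equation from the Q and R equations removes the quadratic terms:
-80.6 x + 94.0 y = 1180.23
155.0 x − 5.8 y = 2507.86
Solving the 2×2 system: x ≈ 17.2, y ≈ 27.3 km.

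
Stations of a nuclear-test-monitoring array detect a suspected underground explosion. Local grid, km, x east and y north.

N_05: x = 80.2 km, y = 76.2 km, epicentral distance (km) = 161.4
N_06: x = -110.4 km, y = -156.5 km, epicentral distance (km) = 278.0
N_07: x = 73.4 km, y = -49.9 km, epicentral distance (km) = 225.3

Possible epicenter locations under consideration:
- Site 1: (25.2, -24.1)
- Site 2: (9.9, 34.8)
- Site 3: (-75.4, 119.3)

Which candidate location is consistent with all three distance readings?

For each candidate, compare |candidate − station| to the reported distance:
Site 1: residuals N_05 47.0, N_06 88.5, N_07 170.6 → max 170.6 km
Site 2: residuals N_05 79.8, N_06 52.0, N_07 119.4 → max 119.4 km
Site 3: residuals N_05 0.1, N_06 0.0, N_07 0.0 → max 0.1 km
Only Site 3 has all residuals ≈ 0.

Site 3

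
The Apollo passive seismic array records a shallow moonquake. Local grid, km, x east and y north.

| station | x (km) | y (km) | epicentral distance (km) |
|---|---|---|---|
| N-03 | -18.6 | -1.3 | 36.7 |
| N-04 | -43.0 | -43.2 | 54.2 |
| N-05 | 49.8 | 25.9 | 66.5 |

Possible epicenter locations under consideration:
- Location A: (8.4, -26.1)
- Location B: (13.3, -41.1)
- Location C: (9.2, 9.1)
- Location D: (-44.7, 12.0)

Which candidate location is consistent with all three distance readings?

Location A

For each candidate, compare |candidate − station| to the reported distance:
Location A: residuals N-03 0.0, N-04 0.0, N-05 0.0 → max 0.0 km
Location B: residuals N-03 14.3, N-04 2.1, N-05 9.8 → max 14.3 km
Location C: residuals N-03 7.0, N-04 19.7, N-05 22.6 → max 22.6 km
Location D: residuals N-03 7.4, N-04 1.0, N-05 29.0 → max 29.0 km
Only Location A has all residuals ≈ 0.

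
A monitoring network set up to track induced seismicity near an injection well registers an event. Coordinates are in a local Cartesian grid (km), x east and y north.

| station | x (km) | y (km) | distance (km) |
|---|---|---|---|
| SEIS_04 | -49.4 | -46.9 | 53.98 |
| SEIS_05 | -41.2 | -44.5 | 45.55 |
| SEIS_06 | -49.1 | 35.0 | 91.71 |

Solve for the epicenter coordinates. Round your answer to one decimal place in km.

Circle about each station: (x + 49.4)² + (y + 46.9)² = 53.98²; (x + 41.2)² + (y + 44.5)² = 45.55²; (x + 49.1)² + (y − 35.0)² = 91.71².
Subtracting the SEIS_04 equation from the SEIS_05 and SEIS_06 equations removes the quadratic terms:
16.4 x + 4.8 y = -123.24
0.6 x + 163.8 y = -6501.04
Solving the 2×2 system: x ≈ 4.1, y ≈ -39.7 km.

4.1 km east, -39.7 km north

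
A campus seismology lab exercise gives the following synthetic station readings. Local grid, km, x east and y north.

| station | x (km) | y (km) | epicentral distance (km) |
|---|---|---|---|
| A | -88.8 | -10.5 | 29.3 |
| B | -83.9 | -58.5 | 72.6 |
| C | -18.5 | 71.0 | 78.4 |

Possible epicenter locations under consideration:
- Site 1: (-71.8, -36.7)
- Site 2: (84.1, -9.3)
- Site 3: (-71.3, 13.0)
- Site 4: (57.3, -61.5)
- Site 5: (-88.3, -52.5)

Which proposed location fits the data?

Site 3

For each candidate, compare |candidate − station| to the reported distance:
Site 1: residuals A 1.9, B 47.7, C 41.8 → max 47.7 km
Site 2: residuals A 143.6, B 102.5, C 51.9 → max 143.6 km
Site 3: residuals A 0.0, B 0.0, C 0.0 → max 0.0 km
Site 4: residuals A 125.4, B 68.6, C 74.2 → max 125.4 km
Site 5: residuals A 12.7, B 65.2, C 63.5 → max 65.2 km
Only Site 3 has all residuals ≈ 0.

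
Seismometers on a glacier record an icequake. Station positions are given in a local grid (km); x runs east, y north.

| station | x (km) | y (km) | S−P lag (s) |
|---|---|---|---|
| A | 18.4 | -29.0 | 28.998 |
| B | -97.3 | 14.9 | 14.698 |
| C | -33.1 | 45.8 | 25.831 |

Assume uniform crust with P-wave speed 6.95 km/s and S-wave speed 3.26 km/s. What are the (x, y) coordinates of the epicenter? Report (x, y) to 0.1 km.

Distance from S−P lag: d = Δt · v_P v_S / (v_P − v_S) = Δt · (6.95·3.26)/(6.95−3.26) ≈ 6.1401·Δt.
So d_A = 178.05, d_B = 90.25, d_C = 158.61 km.
Circle about each station: (x − 18.4)² + (y + 29.0)² = 178.05²; (x + 97.3)² + (y − 14.9)² = 90.25²; (x + 33.1)² + (y − 45.8)² = 158.61².
Subtracting pairs of circle equations eliminates x²+y² and gives linear equations (the radical axes):
-231.4 x + 87.8 y = 32066.48
-103.0 x + 149.6 y = 8558.36
Solving the 2×2 system: x ≈ -158.2, y ≈ -51.7 km.

-158.2 km east, -51.7 km north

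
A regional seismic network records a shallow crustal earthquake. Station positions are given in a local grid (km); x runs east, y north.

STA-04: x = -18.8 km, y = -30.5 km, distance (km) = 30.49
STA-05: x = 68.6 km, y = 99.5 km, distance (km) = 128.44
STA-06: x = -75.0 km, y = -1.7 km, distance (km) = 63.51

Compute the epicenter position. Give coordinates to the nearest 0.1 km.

(-11.5, -0.9)

Circle about each station: (x + 18.8)² + (y + 30.5)² = 30.49²; (x − 68.6)² + (y − 99.5)² = 128.44²; (x + 75.0)² + (y + 1.7)² = 63.51².
Subtracting the STA-04 equation from the STA-05 and STA-06 equations removes the quadratic terms:
174.8 x + 260.0 y = -2244.67
-112.4 x + 57.6 y = 1240.32
Solving the 2×2 system: x ≈ -11.5, y ≈ -0.9 km.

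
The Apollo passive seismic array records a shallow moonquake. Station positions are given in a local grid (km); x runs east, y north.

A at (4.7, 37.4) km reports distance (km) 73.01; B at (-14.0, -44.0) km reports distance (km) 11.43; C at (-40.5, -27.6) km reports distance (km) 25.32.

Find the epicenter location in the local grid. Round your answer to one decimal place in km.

Circle about each station: (x − 4.7)² + (y − 37.4)² = 73.01²; (x + 14.0)² + (y + 44.0)² = 11.43²; (x + 40.5)² + (y + 27.6)² = 25.32².
Subtracting the A equation from the B and C equations removes the quadratic terms:
-37.4 x − 162.8 y = 5910.97
-90.4 x − 130.0 y = 5670.52
Solving the 2×2 system: x ≈ -15.7, y ≈ -32.7 km.
Check against A (with the unrounded x, y): √((x − 4.7)²+(y − 37.4)²) = 73.01 ≈ 73.01 km. ✓

x ≈ -15.7 km, y ≈ -32.7 km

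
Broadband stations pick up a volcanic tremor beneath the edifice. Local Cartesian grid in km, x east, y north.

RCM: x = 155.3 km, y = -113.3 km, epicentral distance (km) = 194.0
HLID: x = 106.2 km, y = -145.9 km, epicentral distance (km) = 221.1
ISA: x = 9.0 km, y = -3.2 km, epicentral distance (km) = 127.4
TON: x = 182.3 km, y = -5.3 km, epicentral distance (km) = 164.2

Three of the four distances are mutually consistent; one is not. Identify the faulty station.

Solve using three stations at a time. Using RCM, HLID, ISA (subtract circle equations pairwise → linear system) gives (x, y) ≈ (109.4, 75.1).
Distances from that point to each station vs reported:
  RCM: calculated 193.9 vs reported 194.0 → residual 0.1 km
  HLID: calculated 221.1 vs reported 221.1 → residual 0.0 km
  ISA: calculated 127.3 vs reported 127.4 → residual 0.1 km
  TON: calculated 108.6 vs reported 164.2 → residual 55.6 km
RCM, HLID, ISA are mutually consistent (residuals ≈ 0); TON is off by 55.6 km.

TON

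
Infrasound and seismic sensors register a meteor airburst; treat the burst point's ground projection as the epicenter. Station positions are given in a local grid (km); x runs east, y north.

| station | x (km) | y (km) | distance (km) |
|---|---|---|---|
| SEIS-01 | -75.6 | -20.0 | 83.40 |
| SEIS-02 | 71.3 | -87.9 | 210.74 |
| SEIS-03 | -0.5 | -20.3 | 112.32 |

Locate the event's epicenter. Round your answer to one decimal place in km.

-75.4 km east, 63.4 km north

Circle about each station: (x + 75.6)² + (y + 20.0)² = 83.40²; (x − 71.3)² + (y + 87.9)² = 210.74²; (x + 0.5)² + (y + 20.3)² = 112.32².
Subtracting pairs of circle equations eliminates x²+y² and gives linear equations (the radical axes):
293.8 x − 135.8 y = -30761.05
150.2 x − 0.6 y = -11363.24
Solving the 2×2 system: x ≈ -75.4, y ≈ 63.4 km.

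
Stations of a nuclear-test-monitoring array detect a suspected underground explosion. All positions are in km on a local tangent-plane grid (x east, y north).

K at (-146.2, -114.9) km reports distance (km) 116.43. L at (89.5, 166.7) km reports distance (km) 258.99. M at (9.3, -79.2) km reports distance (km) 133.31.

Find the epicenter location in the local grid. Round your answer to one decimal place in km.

-102.7 km east, -6.9 km north

Circle about each station: (x + 146.2)² + (y + 114.9)² = 116.43²; (x − 89.5)² + (y − 166.7)² = 258.99²; (x − 9.3)² + (y + 79.2)² = 133.31².
Subtracting the K equation from the L and M equations removes the quadratic terms:
471.4 x + 563.2 y = -52297.19
311.0 x + 71.4 y = -32432.93
Solving the 2×2 system: x ≈ -102.7, y ≈ -6.9 km.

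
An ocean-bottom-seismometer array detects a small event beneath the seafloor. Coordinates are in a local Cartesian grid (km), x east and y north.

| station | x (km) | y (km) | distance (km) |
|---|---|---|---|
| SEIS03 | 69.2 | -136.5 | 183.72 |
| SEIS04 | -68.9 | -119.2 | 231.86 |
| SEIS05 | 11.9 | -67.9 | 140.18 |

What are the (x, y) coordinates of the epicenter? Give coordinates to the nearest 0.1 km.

x ≈ 94.3 km, y ≈ 45.5 km

Circle about each station: (x − 69.2)² + (y + 136.5)² = 183.72²; (x + 68.9)² + (y + 119.2)² = 231.86²; (x − 11.9)² + (y + 67.9)² = 140.18².
Subtracting the SEIS03 equation from the SEIS04 and SEIS05 equations removes the quadratic terms:
-276.2 x + 34.6 y = -24471.06
-114.6 x + 137.2 y = -4566.26
Solving the 2×2 system: x ≈ 94.3, y ≈ 45.5 km.
Check against SEIS03 (with the unrounded x, y): √((x − 69.2)²+(y + 136.5)²) = 183.70 ≈ 183.72 km. ✓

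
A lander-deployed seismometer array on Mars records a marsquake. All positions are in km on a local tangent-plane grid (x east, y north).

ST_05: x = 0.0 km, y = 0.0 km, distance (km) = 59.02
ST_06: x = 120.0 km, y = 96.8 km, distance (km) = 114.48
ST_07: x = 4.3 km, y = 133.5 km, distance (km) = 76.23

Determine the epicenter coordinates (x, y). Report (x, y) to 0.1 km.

Circle about each station: x² + y² = 59.02²; (x − 120.0)² + (y − 96.8)² = 114.48²; (x − 4.3)² + (y − 133.5)² = 76.23².
Subtracting pairs of circle equations eliminates x²+y² and gives linear equations (the radical axes):
240.0 x + 193.6 y = 14147.93
8.6 x + 267.0 y = 15513.09
Solving the 2×2 system: x ≈ 12.4, y ≈ 57.7 km.

(12.4, 57.7)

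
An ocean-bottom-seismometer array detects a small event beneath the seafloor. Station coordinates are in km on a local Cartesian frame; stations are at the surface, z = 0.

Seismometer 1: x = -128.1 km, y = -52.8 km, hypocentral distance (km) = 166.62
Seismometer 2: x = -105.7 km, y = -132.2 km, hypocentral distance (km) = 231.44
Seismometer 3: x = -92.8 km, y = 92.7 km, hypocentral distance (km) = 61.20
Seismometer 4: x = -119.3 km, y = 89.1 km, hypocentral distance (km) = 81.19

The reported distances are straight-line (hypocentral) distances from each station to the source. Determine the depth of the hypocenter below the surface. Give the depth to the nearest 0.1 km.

z ≈ 45.4 km

Each station gives a sphere (x−x_i)² + (y−y_i)² + z² = d_i² (stations at z=0).
Subtracting the Seismometer 1 sphere from Seismometer 2 and Seismometer 3: z² cancels, leaving linear equations in x and y:
44.8 x − 158.8 y = -16350.37
70.6 x + 291.0 y = 22024.46
Solving: x ≈ -51.982, y ≈ 88.297 km (keep extra digits for the depth step; rounded: -52.0, 88.3).
Then from the Seismometer 1 sphere: z² = 166.62² − (x + 128.1)² − (y + 52.8)² with x = -51.982, y = 88.297, so z ≈ 45.386 ≈ 45.4 km.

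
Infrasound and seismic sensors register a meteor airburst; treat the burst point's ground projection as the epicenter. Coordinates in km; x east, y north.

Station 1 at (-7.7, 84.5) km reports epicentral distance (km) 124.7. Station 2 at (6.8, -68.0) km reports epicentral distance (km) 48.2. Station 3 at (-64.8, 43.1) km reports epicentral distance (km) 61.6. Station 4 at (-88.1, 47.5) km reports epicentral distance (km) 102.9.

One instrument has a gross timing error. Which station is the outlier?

Solve using three stations at a time. Using Station 1, Station 2, Station 4 (subtract circle equations pairwise → linear system) gives (x, y) ≈ (-30.9, -38.0).
Distances from that point to each station vs reported:
  Station 1: calculated 124.7 vs reported 124.7 → residual 0.0 km
  Station 2: calculated 48.2 vs reported 48.2 → residual 0.0 km
  Station 3: calculated 87.9 vs reported 61.6 → residual 26.3 km
  Station 4: calculated 102.9 vs reported 102.9 → residual 0.0 km
Station 1, Station 2, Station 4 are mutually consistent (residuals ≈ 0); Station 3 is off by 26.3 km.

Station 3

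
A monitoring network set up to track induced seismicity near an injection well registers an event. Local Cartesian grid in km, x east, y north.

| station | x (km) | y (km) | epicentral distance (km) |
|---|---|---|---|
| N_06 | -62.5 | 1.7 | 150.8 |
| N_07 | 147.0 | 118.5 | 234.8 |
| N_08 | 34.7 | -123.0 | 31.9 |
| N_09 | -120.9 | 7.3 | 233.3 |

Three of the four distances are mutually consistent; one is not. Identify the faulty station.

Solve using three stations at a time. Using N_06, N_07, N_08 (subtract circle equations pairwise → linear system) gives (x, y) ≈ (52.1, -96.3).
Distances from that point to each station vs reported:
  N_06: calculated 150.8 vs reported 150.8 → residual 0.0 km
  N_07: calculated 234.8 vs reported 234.8 → residual 0.0 km
  N_08: calculated 31.9 vs reported 31.9 → residual 0.0 km
  N_09: calculated 201.7 vs reported 233.3 → residual 31.6 km
N_06, N_07, N_08 are mutually consistent (residuals ≈ 0); N_09 is off by 31.6 km.

N_09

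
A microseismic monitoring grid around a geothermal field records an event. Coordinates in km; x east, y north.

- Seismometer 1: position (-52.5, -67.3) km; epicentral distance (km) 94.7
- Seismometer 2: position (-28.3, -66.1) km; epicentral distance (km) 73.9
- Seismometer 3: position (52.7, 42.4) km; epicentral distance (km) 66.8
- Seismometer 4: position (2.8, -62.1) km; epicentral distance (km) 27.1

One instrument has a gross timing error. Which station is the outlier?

Solve using three stations at a time. Using Seismometer 1, Seismometer 2, Seismometer 3 (subtract circle equations pairwise → linear system) gives (x, y) ≈ (29.8, -20.4).
Distances from that point to each station vs reported:
  Seismometer 1: calculated 94.7 vs reported 94.7 → residual 0.0 km
  Seismometer 2: calculated 73.9 vs reported 73.9 → residual 0.0 km
  Seismometer 3: calculated 66.8 vs reported 66.8 → residual 0.0 km
  Seismometer 4: calculated 49.7 vs reported 27.1 → residual 22.6 km
Seismometer 1, Seismometer 2, Seismometer 3 are mutually consistent (residuals ≈ 0); Seismometer 4 is off by 22.6 km.

Seismometer 4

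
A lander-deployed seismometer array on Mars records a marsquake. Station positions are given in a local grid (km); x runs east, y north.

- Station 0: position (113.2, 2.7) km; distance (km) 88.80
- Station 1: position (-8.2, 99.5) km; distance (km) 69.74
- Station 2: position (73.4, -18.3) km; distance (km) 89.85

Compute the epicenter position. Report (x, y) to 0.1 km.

54.8 km east, 69.6 km north

Circle about each station: (x − 113.2)² + (y − 2.7)² = 88.80²; (x + 8.2)² + (y − 99.5)² = 69.74²; (x − 73.4)² + (y + 18.3)² = 89.85².
Subtracting the Station 0 equation from the Station 1 and Station 2 equations removes the quadratic terms:
-242.8 x + 193.6 y = 167.73
-79.6 x − 42.0 y = -7286.66
Solving the 2×2 system: x ≈ 54.8, y ≈ 69.6 km.
Check against Station 0 (with the unrounded x, y): √((x − 113.2)²+(y − 2.7)²) = 88.80 ≈ 88.80 km. ✓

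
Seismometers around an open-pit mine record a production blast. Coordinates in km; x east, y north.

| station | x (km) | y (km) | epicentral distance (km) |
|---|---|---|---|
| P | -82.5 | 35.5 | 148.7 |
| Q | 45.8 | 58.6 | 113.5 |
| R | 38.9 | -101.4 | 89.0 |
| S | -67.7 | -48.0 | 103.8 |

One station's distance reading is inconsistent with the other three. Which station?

R

Solve using three stations at a time. Using P, Q, S (subtract circle equations pairwise → linear system) gives (x, y) ≈ (35.9, -54.5).
Distances from that point to each station vs reported:
  P: calculated 148.7 vs reported 148.7 → residual 0.0 km
  Q: calculated 113.5 vs reported 113.5 → residual 0.0 km
  R: calculated 47.0 vs reported 89.0 → residual 42.0 km
  S: calculated 103.8 vs reported 103.8 → residual 0.0 km
P, Q, S are mutually consistent (residuals ≈ 0); R is off by 42.0 km.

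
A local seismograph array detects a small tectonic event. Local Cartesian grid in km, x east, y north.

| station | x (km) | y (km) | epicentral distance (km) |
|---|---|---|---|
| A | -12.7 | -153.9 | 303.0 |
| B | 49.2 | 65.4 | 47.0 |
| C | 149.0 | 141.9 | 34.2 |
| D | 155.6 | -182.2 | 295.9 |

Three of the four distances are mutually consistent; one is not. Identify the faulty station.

B

Solve using three stations at a time. Using A, C, D (subtract circle equations pairwise → linear system) gives (x, y) ≈ (131.3, 112.7).
Distances from that point to each station vs reported:
  A: calculated 303.0 vs reported 303.0 → residual 0.0 km
  B: calculated 94.7 vs reported 47.0 → residual 47.7 km
  C: calculated 34.2 vs reported 34.2 → residual 0.0 km
  D: calculated 295.9 vs reported 295.9 → residual 0.0 km
A, C, D are mutually consistent (residuals ≈ 0); B is off by 47.7 km.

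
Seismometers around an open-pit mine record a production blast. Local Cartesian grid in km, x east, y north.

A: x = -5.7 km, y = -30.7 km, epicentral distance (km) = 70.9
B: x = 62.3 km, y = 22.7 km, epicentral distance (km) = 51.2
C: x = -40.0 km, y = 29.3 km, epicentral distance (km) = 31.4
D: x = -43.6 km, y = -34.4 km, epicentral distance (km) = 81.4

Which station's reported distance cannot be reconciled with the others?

B

Solve using three stations at a time. Using A, C, D (subtract circle equations pairwise → linear system) gives (x, y) ≈ (-10.6, 40.0).
Distances from that point to each station vs reported:
  A: calculated 70.8 vs reported 70.9 → residual 0.1 km
  B: calculated 74.9 vs reported 51.2 → residual 23.7 km
  C: calculated 31.2 vs reported 31.4 → residual 0.2 km
  D: calculated 81.3 vs reported 81.4 → residual 0.1 km
A, C, D are mutually consistent (residuals ≈ 0); B is off by 23.7 km.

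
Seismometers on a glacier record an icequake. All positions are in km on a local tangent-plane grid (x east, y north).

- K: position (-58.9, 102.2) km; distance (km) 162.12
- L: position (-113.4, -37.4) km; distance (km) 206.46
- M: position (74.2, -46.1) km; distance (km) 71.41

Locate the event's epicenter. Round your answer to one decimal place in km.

83.5 km east, 24.7 km north

Circle about each station: (x + 58.9)² + (y − 102.2)² = 162.12²; (x + 113.4)² + (y + 37.4)² = 206.46²; (x − 74.2)² + (y + 46.1)² = 71.41².
Subtracting the K equation from the L and M equations removes the quadratic terms:
-109.0 x − 279.2 y = -15998.57
266.2 x − 296.6 y = 14900.31
Solving the 2×2 system: x ≈ 83.5, y ≈ 24.7 km.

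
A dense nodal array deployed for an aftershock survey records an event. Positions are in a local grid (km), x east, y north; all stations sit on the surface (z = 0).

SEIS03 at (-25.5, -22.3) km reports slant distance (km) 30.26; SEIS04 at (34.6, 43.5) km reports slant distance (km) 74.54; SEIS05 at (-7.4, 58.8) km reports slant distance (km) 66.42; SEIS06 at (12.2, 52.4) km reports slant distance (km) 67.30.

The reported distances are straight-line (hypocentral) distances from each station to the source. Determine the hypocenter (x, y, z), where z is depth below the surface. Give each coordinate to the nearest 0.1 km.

Each station gives a sphere (x−x_i)² + (y−y_i)² + z² = d_i² (stations at z=0).
Subtracting the SEIS03 sphere from SEIS04 and SEIS05: z² cancels, leaving linear equations in x and y:
120.2 x + 131.6 y = -2698.67
36.2 x + 162.2 y = -1131.29
Solving: x ≈ -19.606, y ≈ -2.599 km (keep extra digits for the depth step; rounded: -19.6, -2.6).
Then from the SEIS03 sphere: z² = 30.26² − (x + 25.5)² − (y + 22.3)² with x = -19.606, y = -2.599, so z ≈ 22.199 ≈ 22.2 km.

x ≈ -19.6 km, y ≈ -2.6 km, depth ≈ 22.2 km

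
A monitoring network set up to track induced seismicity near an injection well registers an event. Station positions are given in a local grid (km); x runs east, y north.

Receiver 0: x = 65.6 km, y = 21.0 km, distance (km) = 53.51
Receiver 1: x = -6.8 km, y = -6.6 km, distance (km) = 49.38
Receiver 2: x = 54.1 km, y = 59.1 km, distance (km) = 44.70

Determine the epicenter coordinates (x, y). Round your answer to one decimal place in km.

x ≈ 14.8 km, y ≈ 37.8 km

Circle about each station: (x − 65.6)² + (y − 21.0)² = 53.51²; (x + 6.8)² + (y + 6.6)² = 49.38²; (x − 54.1)² + (y − 59.1)² = 44.70².
Subtracting pairs of circle equations eliminates x²+y² and gives linear equations (the radical axes):
-144.8 x − 55.2 y = -4229.62
-23.0 x + 76.2 y = 2540.49
Solving the 2×2 system: x ≈ 14.8, y ≈ 37.8 km.
Check against Receiver 0 (with the unrounded x, y): √((x − 65.6)²+(y − 21.0)²) = 53.51 ≈ 53.51 km. ✓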